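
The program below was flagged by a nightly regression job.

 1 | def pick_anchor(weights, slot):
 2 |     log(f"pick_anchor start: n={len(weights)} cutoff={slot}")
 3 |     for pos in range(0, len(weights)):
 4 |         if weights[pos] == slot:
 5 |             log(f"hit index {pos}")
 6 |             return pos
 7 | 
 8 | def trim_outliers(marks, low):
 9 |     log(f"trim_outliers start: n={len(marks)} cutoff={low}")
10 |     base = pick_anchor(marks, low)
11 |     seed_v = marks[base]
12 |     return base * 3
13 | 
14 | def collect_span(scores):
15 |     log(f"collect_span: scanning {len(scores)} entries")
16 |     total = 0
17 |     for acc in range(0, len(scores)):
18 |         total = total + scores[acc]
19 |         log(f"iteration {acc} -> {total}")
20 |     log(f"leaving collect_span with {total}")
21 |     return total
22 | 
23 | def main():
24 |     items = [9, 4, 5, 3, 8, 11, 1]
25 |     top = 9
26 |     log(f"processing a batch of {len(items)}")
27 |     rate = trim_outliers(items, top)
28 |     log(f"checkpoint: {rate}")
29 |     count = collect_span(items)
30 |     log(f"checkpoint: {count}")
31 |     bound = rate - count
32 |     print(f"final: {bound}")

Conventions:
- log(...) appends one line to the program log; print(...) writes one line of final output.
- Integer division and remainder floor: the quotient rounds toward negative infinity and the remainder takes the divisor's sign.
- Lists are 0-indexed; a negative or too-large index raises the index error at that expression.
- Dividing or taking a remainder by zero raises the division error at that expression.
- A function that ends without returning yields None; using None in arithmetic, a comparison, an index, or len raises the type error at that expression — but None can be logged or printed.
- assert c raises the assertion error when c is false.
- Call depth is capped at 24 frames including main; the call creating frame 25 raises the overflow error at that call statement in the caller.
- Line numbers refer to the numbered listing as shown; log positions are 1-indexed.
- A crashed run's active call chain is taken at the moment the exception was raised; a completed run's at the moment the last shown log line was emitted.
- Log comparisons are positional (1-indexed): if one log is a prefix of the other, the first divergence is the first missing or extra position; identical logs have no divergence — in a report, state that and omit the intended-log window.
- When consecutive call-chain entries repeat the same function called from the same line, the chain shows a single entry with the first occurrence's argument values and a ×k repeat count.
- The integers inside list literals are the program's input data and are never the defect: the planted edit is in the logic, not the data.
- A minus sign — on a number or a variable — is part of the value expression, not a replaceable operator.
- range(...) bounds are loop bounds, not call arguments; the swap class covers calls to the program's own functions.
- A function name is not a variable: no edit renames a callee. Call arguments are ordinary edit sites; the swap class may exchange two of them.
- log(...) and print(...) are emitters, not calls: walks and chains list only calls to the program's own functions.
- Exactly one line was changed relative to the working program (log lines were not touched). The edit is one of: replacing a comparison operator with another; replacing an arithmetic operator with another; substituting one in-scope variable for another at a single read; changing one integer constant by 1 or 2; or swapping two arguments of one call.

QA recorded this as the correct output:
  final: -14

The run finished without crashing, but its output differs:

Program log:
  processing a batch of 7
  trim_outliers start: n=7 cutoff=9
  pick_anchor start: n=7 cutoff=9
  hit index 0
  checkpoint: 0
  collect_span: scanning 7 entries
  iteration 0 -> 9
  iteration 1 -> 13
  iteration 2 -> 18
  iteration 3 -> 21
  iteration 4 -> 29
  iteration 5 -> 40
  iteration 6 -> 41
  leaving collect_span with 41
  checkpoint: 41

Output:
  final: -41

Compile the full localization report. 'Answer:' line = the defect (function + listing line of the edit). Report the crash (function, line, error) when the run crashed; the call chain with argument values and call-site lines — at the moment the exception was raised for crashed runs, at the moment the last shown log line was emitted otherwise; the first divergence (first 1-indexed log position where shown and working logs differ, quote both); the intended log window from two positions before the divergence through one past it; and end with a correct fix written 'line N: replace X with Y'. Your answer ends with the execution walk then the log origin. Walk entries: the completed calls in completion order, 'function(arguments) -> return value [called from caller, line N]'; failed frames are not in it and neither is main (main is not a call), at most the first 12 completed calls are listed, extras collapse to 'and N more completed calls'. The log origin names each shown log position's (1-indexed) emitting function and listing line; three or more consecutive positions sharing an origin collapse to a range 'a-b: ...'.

Answer: the defect is in trim_outliers at line 12.
Key fact: Position 5 is the first bad log line: 'checkpoint: 0' should read 'checkpoint: 27'.
Call chain: main.
First divergence: position 5 — shown 'checkpoint: 0', intended 'checkpoint: 27'.
Intended log window:
  3: pick_anchor start: n=7 cutoff=9
  4: hit index 0
  5: checkpoint: 27
  6: collect_span: scanning 7 entries
Execution walk:
  pick_anchor([9, 4, 5, 3, 8, 11, 1], 9) -> 0  [called from trim_outliers, line 10]
  trim_outliers([9, 4, 5, 3, 8, 11, 1], 9) -> 0  [called from main, line 27]
  collect_span([9, 4, 5, 3, 8, 11, 1]) -> 41  [called from main, line 29]
Origin of each log line:
  1: emitted by main (line 26)
  2: emitted by trim_outliers (line 9)
  3: emitted by pick_anchor (line 2)
  4: emitted by pick_anchor (line 5)
  5: emitted by main (line 28)
  6: emitted by collect_span (line 15)
  7-13: emitted by collect_span (line 19)
  14: emitted by collect_span (line 20)
  15: emitted by main (line 30)
A correct fix: line 12: replace `base` with `seed_v`.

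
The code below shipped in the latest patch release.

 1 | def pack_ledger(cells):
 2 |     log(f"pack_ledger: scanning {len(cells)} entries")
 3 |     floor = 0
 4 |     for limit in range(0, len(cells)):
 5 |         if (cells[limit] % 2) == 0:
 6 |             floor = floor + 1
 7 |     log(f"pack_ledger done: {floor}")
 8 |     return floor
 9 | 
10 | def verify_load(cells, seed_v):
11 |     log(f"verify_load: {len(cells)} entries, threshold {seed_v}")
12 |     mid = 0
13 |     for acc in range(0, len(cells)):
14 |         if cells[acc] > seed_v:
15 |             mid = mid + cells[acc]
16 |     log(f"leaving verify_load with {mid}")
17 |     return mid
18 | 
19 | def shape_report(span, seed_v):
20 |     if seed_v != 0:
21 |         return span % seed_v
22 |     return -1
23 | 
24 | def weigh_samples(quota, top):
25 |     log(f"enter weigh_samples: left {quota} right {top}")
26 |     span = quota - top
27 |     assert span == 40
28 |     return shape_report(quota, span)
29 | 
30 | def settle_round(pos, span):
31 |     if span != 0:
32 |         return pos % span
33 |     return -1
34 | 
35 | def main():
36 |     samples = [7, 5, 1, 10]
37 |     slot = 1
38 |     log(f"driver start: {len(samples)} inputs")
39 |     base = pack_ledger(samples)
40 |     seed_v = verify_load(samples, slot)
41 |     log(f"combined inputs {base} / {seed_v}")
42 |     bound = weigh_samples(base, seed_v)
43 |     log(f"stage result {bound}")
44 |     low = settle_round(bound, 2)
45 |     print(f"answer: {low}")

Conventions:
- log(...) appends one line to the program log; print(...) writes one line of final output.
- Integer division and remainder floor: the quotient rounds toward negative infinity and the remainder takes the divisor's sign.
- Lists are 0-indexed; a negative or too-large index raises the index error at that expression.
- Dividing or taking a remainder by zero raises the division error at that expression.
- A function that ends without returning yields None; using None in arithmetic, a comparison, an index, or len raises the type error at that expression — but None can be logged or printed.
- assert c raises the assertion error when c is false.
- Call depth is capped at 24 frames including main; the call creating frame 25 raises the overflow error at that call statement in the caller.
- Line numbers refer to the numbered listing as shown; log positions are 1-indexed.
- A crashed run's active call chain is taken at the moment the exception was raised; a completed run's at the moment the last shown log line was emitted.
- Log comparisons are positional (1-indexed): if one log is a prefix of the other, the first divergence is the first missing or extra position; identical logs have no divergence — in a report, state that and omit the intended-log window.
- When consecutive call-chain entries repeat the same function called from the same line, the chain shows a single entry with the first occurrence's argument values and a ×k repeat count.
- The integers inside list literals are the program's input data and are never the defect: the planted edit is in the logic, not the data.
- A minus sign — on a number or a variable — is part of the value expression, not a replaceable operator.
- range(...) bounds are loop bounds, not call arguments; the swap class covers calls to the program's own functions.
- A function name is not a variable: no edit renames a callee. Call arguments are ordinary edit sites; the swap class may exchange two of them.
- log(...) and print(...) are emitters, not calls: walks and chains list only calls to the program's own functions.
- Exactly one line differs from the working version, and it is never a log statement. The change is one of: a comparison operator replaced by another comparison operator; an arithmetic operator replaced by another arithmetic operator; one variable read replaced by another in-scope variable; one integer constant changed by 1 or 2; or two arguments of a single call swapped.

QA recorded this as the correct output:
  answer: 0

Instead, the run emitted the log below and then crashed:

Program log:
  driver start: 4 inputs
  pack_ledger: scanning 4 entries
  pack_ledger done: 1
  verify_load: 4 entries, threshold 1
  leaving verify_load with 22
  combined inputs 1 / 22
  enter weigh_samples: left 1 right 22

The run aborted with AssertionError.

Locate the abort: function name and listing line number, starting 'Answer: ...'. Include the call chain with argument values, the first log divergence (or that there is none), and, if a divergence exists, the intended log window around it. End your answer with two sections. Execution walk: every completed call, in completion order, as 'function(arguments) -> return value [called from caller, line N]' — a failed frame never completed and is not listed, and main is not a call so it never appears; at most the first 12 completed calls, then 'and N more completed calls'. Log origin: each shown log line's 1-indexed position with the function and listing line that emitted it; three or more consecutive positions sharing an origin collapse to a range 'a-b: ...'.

Answer: the error was raised in weigh_samples, line 27.
Core observation: The faulty run's log stops after 7 lines; the working version's next line would be 'stage result -20'.
Call chain: main -> weigh_samples(1, 22) (called at line 42).
First divergence: position 8 (shown log ended at 7 lines; the working version continues: 'stage result -20').
Intended log window:
  6: combined inputs 1 / 22
  7: enter weigh_samples: left 1 right 22
  8: stage result -20
Execution walk:
  pack_ledger([7, 5, 1, 10]) -> 1  [called from main, line 39]
  verify_load([7, 5, 1, 10], 1) -> 22  [called from main, line 40]
Log origin:
  1 — main, line 38
  2 — pack_ledger, line 2
  3 — pack_ledger, line 7
  4 — verify_load, line 11
  5 — verify_load, line 16
  6 — main, line 41
  7 — weigh_samples, line 25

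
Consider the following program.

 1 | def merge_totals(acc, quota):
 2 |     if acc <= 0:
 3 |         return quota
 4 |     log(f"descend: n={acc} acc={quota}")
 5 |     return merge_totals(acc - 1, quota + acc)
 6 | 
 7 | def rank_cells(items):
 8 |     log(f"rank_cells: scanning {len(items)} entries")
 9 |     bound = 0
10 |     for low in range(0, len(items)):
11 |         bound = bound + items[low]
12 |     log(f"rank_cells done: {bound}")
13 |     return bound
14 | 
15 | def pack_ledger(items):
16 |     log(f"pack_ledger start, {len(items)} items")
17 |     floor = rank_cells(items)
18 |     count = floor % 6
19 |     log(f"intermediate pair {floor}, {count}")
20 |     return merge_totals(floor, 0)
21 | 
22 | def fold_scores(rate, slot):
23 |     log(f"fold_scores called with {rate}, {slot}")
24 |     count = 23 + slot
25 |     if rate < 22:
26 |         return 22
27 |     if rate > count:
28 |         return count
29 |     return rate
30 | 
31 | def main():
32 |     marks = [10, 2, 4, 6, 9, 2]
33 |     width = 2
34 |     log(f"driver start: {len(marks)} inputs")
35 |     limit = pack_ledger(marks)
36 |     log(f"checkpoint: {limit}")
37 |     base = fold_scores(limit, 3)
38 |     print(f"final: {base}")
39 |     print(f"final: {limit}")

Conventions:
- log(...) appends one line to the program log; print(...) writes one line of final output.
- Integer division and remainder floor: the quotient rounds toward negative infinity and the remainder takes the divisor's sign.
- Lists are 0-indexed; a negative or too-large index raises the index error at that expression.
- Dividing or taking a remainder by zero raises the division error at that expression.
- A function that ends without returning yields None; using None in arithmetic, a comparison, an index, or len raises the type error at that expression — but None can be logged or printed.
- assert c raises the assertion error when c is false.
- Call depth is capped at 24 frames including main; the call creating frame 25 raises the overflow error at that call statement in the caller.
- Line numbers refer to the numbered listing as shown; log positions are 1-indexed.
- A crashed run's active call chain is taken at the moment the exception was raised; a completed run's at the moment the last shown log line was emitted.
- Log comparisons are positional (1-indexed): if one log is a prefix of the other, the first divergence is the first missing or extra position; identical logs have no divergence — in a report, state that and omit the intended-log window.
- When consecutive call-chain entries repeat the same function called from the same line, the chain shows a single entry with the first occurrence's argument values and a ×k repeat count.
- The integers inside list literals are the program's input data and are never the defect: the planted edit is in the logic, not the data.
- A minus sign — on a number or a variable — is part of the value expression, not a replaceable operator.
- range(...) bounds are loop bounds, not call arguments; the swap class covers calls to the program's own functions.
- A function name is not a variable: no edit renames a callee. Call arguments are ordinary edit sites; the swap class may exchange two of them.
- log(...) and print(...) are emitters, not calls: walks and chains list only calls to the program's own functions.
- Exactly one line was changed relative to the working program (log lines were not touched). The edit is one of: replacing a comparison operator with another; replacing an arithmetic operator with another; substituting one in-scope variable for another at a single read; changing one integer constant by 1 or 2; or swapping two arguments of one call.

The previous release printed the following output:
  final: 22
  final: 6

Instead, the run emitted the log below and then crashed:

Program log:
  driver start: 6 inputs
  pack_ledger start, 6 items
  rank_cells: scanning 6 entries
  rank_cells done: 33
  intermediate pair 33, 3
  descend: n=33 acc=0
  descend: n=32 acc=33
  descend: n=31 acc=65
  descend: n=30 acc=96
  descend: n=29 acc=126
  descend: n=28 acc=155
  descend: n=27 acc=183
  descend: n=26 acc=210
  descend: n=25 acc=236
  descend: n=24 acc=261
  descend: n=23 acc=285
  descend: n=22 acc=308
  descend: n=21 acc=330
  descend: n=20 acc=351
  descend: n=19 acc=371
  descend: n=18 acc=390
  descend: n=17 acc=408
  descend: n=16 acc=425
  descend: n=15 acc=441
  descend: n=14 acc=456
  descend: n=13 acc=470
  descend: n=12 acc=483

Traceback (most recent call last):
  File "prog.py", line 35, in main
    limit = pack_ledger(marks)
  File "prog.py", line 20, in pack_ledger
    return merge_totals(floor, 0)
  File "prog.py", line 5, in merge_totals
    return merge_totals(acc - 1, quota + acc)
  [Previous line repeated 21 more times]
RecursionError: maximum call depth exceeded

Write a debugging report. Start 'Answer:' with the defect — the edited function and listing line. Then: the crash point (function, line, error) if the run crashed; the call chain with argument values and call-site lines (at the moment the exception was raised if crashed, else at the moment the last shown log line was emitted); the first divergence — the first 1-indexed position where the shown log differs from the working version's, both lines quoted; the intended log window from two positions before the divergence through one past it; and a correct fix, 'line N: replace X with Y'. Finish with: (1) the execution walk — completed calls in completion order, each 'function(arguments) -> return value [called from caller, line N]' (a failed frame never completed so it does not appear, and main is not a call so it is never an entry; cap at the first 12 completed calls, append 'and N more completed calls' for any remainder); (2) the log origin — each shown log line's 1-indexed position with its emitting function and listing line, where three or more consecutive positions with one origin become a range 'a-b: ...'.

Answer: the defect is in pack_ledger at line 20.
Core observation: The log first diverges at position 6: the faulty run prints 'descend: n=33 acc=0' where the working version prints 'descend: n=3 acc=0'.
Crash: merge_totals, line 5, RecursionError.
Call chain: main -> pack_ledger([10, 2, 4, 6, 9, 2]) (called at line 35) -> merge_totals(33, 0) (called at line 20) -> merge_totals(32, 33) (called at line 5) ×21.
First divergence: position 6 — shown 'descend: n=33 acc=0', intended 'descend: n=3 acc=0'.
Intended log window:
  4: rank_cells done: 33
  5: intermediate pair 33, 3
  6: descend: n=3 acc=0
  7: descend: n=2 acc=3
Execution walk:
  rank_cells([10, 2, 4, 6, 9, 2]) -> 33  [called from pack_ledger, line 17]
Log origin:
  1: logged in main at line 34
  2: logged in pack_ledger at line 16
  3: logged in rank_cells at line 8
  4: logged in rank_cells at line 12
  5: logged in pack_ledger at line 19
  6-27: logged in merge_totals at line 4
A correct fix: line 20: replace `floor` with `count`.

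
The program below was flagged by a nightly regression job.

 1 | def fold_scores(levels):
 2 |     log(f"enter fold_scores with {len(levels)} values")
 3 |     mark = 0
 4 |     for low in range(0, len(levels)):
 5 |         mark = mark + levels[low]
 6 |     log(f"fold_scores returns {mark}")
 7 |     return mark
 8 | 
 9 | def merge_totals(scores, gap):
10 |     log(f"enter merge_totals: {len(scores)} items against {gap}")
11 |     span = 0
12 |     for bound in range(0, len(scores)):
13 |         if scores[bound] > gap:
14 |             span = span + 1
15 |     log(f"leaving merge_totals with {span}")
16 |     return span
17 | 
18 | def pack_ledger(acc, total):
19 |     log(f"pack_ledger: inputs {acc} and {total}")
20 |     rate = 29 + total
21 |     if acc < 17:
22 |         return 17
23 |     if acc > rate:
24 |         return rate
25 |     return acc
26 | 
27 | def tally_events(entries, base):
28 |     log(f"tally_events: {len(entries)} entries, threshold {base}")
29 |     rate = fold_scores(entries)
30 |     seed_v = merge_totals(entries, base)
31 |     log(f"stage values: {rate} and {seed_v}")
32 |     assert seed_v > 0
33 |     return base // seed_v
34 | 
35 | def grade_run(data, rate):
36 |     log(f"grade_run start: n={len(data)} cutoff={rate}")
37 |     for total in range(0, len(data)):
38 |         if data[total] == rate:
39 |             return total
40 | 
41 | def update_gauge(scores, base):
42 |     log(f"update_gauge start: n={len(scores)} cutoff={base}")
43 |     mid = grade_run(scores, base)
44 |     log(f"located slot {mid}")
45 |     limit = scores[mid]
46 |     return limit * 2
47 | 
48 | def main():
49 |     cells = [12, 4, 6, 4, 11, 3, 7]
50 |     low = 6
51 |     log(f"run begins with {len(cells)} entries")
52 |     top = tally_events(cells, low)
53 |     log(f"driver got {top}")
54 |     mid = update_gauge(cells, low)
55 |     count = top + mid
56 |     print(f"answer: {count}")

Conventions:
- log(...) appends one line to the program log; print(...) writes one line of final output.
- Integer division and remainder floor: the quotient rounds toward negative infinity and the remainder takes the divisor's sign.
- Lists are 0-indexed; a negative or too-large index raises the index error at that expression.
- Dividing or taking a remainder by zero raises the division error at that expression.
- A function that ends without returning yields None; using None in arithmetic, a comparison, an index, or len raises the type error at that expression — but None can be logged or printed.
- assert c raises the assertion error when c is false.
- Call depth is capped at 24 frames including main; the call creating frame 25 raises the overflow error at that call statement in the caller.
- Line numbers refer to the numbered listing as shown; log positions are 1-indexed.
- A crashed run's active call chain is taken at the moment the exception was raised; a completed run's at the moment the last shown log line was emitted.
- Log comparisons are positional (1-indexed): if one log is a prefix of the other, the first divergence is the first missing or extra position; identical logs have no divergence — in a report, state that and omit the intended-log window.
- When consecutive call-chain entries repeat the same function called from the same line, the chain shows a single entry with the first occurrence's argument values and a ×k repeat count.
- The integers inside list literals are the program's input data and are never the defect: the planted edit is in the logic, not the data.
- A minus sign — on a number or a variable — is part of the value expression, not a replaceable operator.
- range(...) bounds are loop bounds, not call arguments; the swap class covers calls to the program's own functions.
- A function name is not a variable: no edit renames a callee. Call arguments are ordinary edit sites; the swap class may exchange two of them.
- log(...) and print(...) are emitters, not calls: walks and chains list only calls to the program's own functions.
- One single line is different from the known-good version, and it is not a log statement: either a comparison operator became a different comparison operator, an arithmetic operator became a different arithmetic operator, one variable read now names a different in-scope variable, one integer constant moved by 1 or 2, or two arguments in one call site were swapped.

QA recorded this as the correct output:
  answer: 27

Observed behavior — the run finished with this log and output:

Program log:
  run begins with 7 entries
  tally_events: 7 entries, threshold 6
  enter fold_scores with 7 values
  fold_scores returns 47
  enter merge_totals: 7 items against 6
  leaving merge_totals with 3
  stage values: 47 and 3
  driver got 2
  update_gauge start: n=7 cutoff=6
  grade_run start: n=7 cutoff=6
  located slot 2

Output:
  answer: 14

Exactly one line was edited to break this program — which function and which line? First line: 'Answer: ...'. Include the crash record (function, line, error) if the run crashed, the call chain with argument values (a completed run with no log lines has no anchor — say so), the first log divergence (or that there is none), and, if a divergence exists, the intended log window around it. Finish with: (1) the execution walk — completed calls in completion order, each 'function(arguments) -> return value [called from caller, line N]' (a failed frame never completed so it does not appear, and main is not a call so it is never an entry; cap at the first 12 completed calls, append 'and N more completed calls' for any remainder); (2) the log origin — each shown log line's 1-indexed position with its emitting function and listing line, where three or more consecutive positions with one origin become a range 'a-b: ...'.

Answer: the defect is in tally_events at line 33.
Core observation: At log position 8 the runs split — shown 'driver got 2', but the working version logs 'driver got 15'.
Call chain: main -> update_gauge([12, 4, 6, 4, 11, 3, 7], 6) (called at line 54).
First divergence: position 8 — the shown line 'driver got 2' should read 'driver got 15'.
Intended log window:
  6: leaving merge_totals with 3
  7: stage values: 47 and 3
  8: driver got 15
  9: update_gauge start: n=7 cutoff=6
Execution walk:
  fold_scores([12, 4, 6, 4, 11, 3, 7]) -> 47  [called from tally_events, line 29]
  merge_totals([12, 4, 6, 4, 11, 3, 7], 6) -> 3  [called from tally_events, line 30]
  tally_events([12, 4, 6, 4, 11, 3, 7], 6) -> 2  [called from main, line 52]
  grade_run([12, 4, 6, 4, 11, 3, 7], 6) -> 2  [called from update_gauge, line 43]
  update_gauge([12, 4, 6, 4, 11, 3, 7], 6) -> 12  [called from main, line 54]
Log origin:
  1: logged in main at line 51
  2: logged in tally_events at line 28
  3: logged in fold_scores at line 2
  4: logged in fold_scores at line 6
  5: logged in merge_totals at line 10
  6: logged in merge_totals at line 15
  7: logged in tally_events at line 31
  8: logged in main at line 53
  9: logged in update_gauge at line 42
  10: logged in grade_run at line 36
  11: logged in update_gauge at line 44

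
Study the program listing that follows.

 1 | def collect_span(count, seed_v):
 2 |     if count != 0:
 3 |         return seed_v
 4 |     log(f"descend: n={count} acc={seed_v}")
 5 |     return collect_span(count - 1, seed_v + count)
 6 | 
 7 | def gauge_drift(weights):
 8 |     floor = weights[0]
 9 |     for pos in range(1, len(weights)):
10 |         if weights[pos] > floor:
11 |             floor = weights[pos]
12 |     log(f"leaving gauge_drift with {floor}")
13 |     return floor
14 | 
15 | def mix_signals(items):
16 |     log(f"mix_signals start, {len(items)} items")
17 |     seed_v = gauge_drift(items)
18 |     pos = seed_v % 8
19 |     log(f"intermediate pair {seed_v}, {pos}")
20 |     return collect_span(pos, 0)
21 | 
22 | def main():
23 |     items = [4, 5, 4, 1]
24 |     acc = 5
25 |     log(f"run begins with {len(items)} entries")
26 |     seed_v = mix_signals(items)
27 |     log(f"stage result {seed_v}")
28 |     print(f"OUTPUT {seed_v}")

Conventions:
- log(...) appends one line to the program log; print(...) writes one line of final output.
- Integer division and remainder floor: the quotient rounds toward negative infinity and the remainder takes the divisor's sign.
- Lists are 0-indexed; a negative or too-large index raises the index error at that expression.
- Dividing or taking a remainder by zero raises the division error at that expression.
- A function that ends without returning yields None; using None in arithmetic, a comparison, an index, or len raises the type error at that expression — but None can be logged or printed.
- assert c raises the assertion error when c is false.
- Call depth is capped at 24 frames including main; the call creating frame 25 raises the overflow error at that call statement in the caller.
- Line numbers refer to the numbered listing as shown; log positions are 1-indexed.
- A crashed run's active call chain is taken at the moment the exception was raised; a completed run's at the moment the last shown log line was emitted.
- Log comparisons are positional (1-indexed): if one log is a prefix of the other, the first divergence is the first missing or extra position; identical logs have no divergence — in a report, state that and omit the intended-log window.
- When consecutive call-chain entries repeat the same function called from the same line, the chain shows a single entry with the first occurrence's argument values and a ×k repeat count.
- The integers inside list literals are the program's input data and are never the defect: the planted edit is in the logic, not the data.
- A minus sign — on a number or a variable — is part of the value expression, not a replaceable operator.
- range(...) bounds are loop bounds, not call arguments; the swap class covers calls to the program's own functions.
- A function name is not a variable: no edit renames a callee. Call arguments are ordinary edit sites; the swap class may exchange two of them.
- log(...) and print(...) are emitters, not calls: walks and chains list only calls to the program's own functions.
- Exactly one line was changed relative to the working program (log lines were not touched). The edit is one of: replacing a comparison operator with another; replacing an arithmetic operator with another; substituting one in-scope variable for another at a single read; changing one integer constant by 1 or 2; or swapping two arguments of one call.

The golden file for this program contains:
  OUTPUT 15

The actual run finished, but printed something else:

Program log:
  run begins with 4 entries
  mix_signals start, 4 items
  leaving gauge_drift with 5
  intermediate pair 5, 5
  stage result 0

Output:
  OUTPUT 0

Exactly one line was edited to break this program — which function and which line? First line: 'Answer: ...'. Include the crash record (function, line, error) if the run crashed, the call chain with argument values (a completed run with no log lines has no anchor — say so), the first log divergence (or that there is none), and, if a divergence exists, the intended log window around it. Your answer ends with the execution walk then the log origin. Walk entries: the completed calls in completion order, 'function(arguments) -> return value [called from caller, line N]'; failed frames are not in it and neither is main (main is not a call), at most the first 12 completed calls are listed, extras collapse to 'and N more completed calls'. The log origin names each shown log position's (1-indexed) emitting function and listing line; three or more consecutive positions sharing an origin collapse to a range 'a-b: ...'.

Answer: the defect is in collect_span at line 2.
Key fact: Position 5 is the first bad log line: 'stage result 0' should read 'descend: n=5 acc=0'.
Call chain: main.
First divergence: position 5; shown 'stage result 0' vs intended 'descend: n=5 acc=0'.
Intended log window:
  3: leaving gauge_drift with 5
  4: intermediate pair 5, 5
  5: descend: n=5 acc=0
  6: descend: n=4 acc=5
Execution walk:
  gauge_drift([4, 5, 4, 1]) -> 5  [called from mix_signals, line 17]
  collect_span(5, 0) -> 0  [called from mix_signals, line 20]
  mix_signals([4, 5, 4, 1]) -> 0  [called from main, line 26]
Log origins:
  1 — main, line 25
  2 — mix_signals, line 16
  3 — gauge_drift, line 12
  4 — mix_signals, line 19
  5 — main, line 27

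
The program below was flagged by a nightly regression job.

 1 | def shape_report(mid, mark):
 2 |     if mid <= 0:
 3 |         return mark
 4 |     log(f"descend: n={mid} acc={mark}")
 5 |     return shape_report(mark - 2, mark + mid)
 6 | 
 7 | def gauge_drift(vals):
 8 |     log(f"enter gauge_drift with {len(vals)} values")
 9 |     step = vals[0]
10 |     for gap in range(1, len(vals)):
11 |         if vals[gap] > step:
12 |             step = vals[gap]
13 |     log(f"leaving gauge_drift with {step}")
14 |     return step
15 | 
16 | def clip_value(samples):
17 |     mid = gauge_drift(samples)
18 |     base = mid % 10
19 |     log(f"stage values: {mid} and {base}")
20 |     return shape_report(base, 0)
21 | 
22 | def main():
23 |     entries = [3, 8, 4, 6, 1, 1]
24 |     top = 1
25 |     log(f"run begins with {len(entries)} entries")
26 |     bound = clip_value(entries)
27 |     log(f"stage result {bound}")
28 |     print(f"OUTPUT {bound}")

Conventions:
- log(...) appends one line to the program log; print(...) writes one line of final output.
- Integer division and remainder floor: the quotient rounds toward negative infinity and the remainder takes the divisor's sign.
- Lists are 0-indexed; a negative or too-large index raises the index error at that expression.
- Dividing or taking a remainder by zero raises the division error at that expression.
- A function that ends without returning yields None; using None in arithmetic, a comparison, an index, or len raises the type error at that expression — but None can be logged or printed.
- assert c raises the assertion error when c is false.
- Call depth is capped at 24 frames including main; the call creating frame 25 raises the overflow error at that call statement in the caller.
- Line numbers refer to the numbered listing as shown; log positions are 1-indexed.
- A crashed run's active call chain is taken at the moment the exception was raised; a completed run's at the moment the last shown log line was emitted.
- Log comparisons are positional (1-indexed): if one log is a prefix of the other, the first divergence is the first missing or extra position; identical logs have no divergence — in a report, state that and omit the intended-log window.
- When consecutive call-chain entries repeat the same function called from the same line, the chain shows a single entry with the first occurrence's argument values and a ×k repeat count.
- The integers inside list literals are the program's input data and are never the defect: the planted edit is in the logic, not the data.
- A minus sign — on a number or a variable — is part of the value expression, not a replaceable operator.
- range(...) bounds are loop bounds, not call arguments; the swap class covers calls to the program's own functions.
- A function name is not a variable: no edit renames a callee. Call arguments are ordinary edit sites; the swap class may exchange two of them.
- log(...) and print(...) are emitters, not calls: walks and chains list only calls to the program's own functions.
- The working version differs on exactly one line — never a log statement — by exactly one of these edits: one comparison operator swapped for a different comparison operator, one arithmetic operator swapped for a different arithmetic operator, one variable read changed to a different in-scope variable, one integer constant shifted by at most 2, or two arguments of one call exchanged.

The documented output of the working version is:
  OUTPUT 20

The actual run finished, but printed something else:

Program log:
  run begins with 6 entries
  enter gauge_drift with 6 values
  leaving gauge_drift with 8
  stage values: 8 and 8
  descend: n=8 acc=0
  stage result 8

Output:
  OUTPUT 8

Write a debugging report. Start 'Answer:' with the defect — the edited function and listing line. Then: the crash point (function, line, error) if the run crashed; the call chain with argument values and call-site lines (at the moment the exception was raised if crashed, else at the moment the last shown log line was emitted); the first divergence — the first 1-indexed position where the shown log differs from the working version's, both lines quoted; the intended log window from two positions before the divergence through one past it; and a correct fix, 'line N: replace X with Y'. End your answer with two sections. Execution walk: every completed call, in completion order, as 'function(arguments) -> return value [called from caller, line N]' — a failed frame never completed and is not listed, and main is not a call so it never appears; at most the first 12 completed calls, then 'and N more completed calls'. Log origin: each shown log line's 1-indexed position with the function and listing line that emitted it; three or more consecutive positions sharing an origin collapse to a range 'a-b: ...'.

Answer: the defect is in shape_report at line 5.
Core observation: At log position 6 the runs split — shown 'stage result 8', but the working version logs 'descend: n=6 acc=8'.
Call chain: main.
First divergence: at position 6 the run shows 'stage result 8' where the working version logs 'descend: n=6 acc=8'.
Intended log window:
  4: stage values: 8 and 8
  5: descend: n=8 acc=0
  6: descend: n=6 acc=8
  7: descend: n=4 acc=14
Execution walk:
  gauge_drift([3, 8, 4, 6, 1, 1]) -> 8  [called from clip_value, line 17]
  shape_report(-2, 8) -> 8  [called from shape_report, line 5]
  shape_report(8, 0) -> 8  [called from clip_value, line 20]
  clip_value([3, 8, 4, 6, 1, 1]) -> 8  [called from main, line 26]
Origin of each log line:
  1: from main, line 25
  2: from gauge_drift, line 8
  3: from gauge_drift, line 13
  4: from clip_value, line 19
  5: from shape_report, line 4
  6: from main, line 27
A correct fix: line 5: replace `mark - 2` with `mid - 2`.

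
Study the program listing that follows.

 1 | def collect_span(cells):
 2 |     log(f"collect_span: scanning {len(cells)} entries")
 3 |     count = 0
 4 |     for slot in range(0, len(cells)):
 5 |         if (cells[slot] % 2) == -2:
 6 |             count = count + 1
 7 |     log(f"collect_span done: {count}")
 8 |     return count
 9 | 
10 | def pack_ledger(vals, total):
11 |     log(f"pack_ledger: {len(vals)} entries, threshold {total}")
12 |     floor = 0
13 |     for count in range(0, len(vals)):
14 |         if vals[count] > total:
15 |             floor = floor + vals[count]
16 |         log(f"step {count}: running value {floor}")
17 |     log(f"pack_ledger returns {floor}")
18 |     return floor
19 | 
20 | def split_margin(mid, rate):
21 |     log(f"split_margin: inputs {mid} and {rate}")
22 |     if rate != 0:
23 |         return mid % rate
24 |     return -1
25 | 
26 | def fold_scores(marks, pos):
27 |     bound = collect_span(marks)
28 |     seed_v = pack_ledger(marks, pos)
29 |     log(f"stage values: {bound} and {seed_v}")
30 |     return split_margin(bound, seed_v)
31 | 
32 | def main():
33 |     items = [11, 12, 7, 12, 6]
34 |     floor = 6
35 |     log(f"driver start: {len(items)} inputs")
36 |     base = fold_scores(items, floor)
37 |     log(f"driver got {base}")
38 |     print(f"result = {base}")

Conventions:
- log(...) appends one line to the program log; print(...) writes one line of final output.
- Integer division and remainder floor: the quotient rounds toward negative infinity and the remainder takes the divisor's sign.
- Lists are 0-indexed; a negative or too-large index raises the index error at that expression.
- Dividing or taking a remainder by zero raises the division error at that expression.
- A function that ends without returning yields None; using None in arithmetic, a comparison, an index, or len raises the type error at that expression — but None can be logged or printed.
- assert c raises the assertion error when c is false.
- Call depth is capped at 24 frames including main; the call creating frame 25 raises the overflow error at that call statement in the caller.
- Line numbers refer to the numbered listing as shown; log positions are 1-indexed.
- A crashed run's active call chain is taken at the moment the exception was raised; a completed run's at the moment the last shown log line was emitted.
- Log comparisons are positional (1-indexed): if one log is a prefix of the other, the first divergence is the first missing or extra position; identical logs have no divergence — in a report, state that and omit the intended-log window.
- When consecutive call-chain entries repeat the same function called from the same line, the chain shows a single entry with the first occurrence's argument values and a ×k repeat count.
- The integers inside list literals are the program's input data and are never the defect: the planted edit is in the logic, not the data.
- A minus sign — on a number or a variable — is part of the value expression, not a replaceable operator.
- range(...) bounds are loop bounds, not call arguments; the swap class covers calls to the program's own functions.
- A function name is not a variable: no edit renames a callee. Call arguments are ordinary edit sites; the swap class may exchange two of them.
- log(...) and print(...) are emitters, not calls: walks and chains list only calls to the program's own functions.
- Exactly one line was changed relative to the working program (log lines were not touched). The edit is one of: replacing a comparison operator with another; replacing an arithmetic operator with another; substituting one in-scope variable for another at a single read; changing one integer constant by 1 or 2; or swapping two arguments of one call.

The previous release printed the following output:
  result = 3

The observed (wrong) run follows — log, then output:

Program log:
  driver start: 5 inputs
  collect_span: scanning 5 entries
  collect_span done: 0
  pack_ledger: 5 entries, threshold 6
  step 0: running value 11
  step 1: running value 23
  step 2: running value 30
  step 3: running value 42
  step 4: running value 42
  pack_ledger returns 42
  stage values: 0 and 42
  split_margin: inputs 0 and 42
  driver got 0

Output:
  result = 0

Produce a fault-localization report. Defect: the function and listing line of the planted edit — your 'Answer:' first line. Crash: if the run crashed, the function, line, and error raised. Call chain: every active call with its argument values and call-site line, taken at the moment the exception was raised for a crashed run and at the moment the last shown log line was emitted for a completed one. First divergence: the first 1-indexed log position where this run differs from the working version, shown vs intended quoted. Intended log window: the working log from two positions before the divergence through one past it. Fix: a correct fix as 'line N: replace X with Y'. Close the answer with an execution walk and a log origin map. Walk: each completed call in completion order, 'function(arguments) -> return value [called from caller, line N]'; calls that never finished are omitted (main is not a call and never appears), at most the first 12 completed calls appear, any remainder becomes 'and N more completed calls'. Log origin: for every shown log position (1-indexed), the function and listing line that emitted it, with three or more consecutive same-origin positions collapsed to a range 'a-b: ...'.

Answer: the defect is in collect_span at line 5.
Key observation: Position 3 is the first bad log line: 'collect_span done: 0' should read 'collect_span done: 3'.
Call chain: main.
First divergence: position 3 — shown 'collect_span done: 0', intended 'collect_span done: 3'.
Intended log window:
  1: driver start: 5 inputs
  2: collect_span: scanning 5 entries
  3: collect_span done: 3
  4: pack_ledger: 5 entries, threshold 6
Execution walk:
  collect_span([11, 12, 7, 12, 6]) -> 0  [called from fold_scores, line 27]
  pack_ledger([11, 12, 7, 12, 6], 6) -> 42  [called from fold_scores, line 28]
  split_margin(0, 42) -> 0  [called from fold_scores, line 30]
  fold_scores([11, 12, 7, 12, 6], 6) -> 0  [called from main, line 36]
Log origin:
  1: from main, line 35
  2: from collect_span, line 2
  3: from collect_span, line 7
  4: from pack_ledger, line 11
  5-9: from pack_ledger, line 16
  10: from pack_ledger, line 17
  11: from fold_scores, line 29
  12: from split_margin, line 21
  13: from main, line 37
A correct fix: line 5: replace `-2` with `0`.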